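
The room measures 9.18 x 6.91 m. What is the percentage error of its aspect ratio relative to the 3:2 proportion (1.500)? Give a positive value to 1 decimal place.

11.4%

Ratio = 9.18 / 6.91 ≈ 1.3285.
Ideal 3:2 = 1.5000. |1.3285 − 1.5000| / 1.5000 ≈ 11.43% → 11.4%.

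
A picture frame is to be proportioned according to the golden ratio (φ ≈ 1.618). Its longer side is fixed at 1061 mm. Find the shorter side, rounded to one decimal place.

golden ratio ≈ 1.61803.
Shorter side = 1061 ÷ 1.61803 ≈ 655.736 → 655.7 mm.

655.7 mm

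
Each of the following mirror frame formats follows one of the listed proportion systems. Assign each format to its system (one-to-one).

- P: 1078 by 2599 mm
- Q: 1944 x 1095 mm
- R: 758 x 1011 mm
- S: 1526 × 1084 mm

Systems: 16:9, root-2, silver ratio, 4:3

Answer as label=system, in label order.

Ratios: P ≈ 2.411; Q ≈ 1.775; R ≈ 1.334; S ≈ 1.408.
Targets: 16:9 ≈ 1.778; root-2 ≈ 1.414; silver ratio ≈ 2.414; 4:3 ≈ 1.333.

P=silver ratio, Q=16:9, R=4:3, S=root-2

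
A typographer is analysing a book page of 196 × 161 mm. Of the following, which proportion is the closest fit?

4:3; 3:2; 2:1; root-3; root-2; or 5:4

5:4

Ratio = 196 / 161 ≈ 1.217.
Distances: 4:3 1.333 (Δ 0.116); 3:2 1.500 (Δ 0.283); 2:1 2.000 (Δ 0.783); root-3 1.732 (Δ 0.515); root-2 1.414 (Δ 0.197); 5:4 1.250 (Δ 0.033).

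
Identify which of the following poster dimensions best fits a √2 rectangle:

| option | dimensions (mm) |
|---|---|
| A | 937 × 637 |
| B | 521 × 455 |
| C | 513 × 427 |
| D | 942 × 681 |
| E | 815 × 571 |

Target root-2 ≈ 1.414.
A: 1.471 (Δ0.057)  B: 1.145 (Δ0.269)  C: 1.201 (Δ0.213)  D: 1.383 (Δ0.031)  E: 1.427 (Δ0.013)

E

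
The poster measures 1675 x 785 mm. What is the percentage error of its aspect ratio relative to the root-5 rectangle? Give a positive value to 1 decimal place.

Ratio = 1675 / 785 ≈ 2.1338.
Ideal root-5 ≈ 2.2361. |2.1338 − 2.2361| / 2.2361 ≈ 4.57% → 4.6%.

4.6%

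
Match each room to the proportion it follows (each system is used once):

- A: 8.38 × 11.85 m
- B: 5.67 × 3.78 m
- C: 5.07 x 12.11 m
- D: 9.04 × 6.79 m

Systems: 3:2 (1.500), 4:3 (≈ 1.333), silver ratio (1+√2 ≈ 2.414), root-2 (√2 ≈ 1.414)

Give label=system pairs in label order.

A = 11.85/8.38 ≈ 1.414 → root-2 (1.414)
B = 5.67/3.78 ≈ 1.500 → 3:2 (1.500)
C = 12.11/5.07 ≈ 2.389 → silver ratio (2.414)
D = 9.04/6.79 ≈ 1.331 → 4:3 (1.333)

A=root-2, B=3:2, C=silver ratio, D=4:3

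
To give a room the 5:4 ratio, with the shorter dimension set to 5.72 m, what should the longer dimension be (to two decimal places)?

5:4 = 1.25000.
Longer side = 5.72 × 1.25000 ≈ 7.1500 → 7.15 m.

7.15 m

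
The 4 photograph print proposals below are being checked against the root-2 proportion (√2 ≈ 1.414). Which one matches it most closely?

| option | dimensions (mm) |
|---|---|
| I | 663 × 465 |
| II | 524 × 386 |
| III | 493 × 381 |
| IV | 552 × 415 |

Target root-2 ≈ 1.414.
I: 1.426 (Δ0.012)  II: 1.358 (Δ0.056)  III: 1.294 (Δ0.120)  IV: 1.330 (Δ0.084)

I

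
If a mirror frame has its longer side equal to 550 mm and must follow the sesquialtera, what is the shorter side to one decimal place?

366.7 mm

3:2 = 1.50000.
Shorter side = 550 ÷ 1.50000 ≈ 366.667 → 366.7 mm.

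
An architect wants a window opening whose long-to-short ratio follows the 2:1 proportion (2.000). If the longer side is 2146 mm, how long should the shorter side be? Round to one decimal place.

1073.0 mm

2:1 = 2.00000.
Shorter side = 2146 ÷ 2.00000 ≈ 1073.000 → 1073.0 mm.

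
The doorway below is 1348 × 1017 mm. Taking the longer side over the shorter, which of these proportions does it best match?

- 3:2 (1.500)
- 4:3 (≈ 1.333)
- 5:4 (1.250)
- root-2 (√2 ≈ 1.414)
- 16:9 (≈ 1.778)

Ratio = 1348 / 1017 ≈ 1.325.
Distances: 3:2 1.500 (Δ 0.175); 4:3 1.333 (Δ 0.008); 5:4 1.250 (Δ 0.075); root-2 1.414 (Δ 0.089); 16:9 1.778 (Δ 0.453).

4:3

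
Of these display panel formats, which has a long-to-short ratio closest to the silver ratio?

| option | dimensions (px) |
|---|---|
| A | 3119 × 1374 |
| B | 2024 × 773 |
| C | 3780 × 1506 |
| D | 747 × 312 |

Ratios (long/short): A ≈ 2.270; B ≈ 2.618; C ≈ 2.510; D ≈ 2.394.
silver ratio ≈ 2.414; option D is nearest (Δ 0.020).

D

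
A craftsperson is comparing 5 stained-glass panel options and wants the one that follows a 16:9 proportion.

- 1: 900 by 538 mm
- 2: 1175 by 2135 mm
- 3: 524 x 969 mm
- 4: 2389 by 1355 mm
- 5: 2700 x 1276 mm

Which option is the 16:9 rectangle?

4

Ratios (long/short): 1 ≈ 1.673; 2 ≈ 1.817; 3 ≈ 1.849; 4 ≈ 1.763; 5 ≈ 2.116.
16:9 ≈ 1.778; option 4 is nearest (Δ 0.015).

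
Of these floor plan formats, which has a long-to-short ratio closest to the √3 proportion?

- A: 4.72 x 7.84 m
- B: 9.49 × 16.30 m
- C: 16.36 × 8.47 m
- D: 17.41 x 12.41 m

Ratios (long/short): A ≈ 1.661; B ≈ 1.718; C ≈ 1.932; D ≈ 1.403.
root-3 ≈ 1.732; option B is nearest (Δ 0.014).

B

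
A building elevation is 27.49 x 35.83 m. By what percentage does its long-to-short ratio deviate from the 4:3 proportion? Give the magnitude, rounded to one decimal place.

Ratio = 35.83 / 27.49 ≈ 1.3034.
Ideal 4:3 ≈ 1.3333. |1.3034 − 1.3333| / 1.3333 ≈ 2.24% → 2.2%.

2.2%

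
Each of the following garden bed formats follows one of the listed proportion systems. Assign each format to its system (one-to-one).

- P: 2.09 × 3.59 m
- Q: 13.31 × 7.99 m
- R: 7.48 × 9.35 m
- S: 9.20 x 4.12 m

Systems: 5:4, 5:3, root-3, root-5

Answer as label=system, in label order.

P = 3.59/2.09 ≈ 1.718 → root-3 (1.732)
Q = 13.31/7.99 ≈ 1.666 → 5:3 (1.667)
R = 9.35/7.48 ≈ 1.250 → 5:4 (1.250)
S = 9.20/4.12 ≈ 2.233 → root-5 (2.236)

P=root-3, Q=5:3, R=5:4, S=root-5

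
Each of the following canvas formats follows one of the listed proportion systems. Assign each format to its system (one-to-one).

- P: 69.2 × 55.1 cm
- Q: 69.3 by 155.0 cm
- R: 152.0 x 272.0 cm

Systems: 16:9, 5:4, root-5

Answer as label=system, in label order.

Ratios: P ≈ 1.256; Q ≈ 2.237; R ≈ 1.789.
Targets: 16:9 ≈ 1.778; 5:4 ≈ 1.250; root-5 ≈ 2.236.

P=5:4, Q=root-5, R=16:9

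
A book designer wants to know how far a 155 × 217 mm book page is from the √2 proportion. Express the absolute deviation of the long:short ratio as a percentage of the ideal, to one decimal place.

1.0%

Ratio = 217 / 155 ≈ 1.4000.
Ideal root-2 ≈ 1.4142. |1.4000 − 1.4142| / 1.4142 ≈ 1.00% → 1.0%.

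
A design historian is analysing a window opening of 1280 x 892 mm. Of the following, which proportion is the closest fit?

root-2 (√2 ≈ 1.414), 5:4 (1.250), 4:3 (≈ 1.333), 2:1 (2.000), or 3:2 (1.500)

root-2

1280/892 ≈ 1.435. Nearest candidates are root-2 (1.414, off by 0.021) and 3:2 (1.500, off by 0.065).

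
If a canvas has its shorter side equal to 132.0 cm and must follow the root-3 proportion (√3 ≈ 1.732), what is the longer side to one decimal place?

root-3 ≈ 1.73205.
Longer side = 132.0 × 1.73205 ≈ 228.631 → 228.6 cm.

228.6 cm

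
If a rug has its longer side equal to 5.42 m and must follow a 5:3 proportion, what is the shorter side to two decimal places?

3.25 m

5:3 ≈ 1.66667.
Shorter side = 5.42 ÷ 1.66667 ≈ 3.2520 → 3.25 m.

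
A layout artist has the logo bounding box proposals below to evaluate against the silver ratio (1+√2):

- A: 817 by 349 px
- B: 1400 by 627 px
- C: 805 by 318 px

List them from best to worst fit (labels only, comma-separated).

A: 817/349 ≈ 2.341 → |2.341 − 2.414| = 0.073
B: 1400/627 ≈ 2.233 → |2.233 − 2.414| = 0.181
C: 805/318 ≈ 2.531 → |2.531 − 2.414| = 0.117

A, C, B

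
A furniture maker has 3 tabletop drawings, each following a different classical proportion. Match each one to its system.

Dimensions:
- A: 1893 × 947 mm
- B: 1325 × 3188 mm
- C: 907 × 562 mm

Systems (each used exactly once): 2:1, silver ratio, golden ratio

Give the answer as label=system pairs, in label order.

A=2:1, B=silver ratio, C=golden ratio

Ratios: A ≈ 1.999; B ≈ 2.406; C ≈ 1.614.
Targets: 2:1 ≈ 2.000; silver ratio ≈ 2.414; golden ratio ≈ 1.618.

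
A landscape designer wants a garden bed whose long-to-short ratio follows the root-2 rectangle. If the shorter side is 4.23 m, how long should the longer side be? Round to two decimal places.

5.98 m

root-2 ≈ 1.41421.
Longer side = 4.23 × 1.41421 ≈ 5.9821 → 5.98 m.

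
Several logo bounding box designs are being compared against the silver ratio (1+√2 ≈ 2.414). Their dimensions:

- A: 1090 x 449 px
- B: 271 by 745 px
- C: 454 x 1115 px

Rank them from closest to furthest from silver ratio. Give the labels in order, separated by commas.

A, C, B

A: 1090/449 ≈ 2.428 → |2.428 − 2.414| = 0.014
B: 745/271 ≈ 2.749 → |2.749 − 2.414| = 0.335
C: 1115/454 ≈ 2.456 → |2.456 − 2.414| = 0.042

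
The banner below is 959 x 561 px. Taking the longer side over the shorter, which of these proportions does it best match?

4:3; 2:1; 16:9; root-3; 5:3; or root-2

Ratio = 959 / 561 ≈ 1.709.
Distances: 4:3 1.333 (Δ 0.376); 2:1 2.000 (Δ 0.291); 16:9 1.778 (Δ 0.069); root-3 1.732 (Δ 0.023); 5:3 1.667 (Δ 0.042); root-2 1.414 (Δ 0.295).

root-3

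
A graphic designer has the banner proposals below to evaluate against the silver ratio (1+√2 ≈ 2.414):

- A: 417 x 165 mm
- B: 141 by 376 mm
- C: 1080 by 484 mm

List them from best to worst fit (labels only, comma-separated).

A: 417/165 ≈ 2.527 → |2.527 − 2.414| = 0.113
B: 376/141 ≈ 2.667 → |2.667 − 2.414| = 0.253
C: 1080/484 ≈ 2.231 → |2.231 − 2.414| = 0.183

A, C, B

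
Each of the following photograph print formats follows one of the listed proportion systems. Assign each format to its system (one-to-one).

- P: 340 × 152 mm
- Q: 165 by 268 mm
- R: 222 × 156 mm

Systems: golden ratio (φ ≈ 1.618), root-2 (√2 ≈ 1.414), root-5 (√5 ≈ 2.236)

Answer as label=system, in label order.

P = 340/152 ≈ 2.237 → root-5 (2.236)
Q = 268/165 ≈ 1.624 → golden ratio (1.618)
R = 222/156 ≈ 1.423 → root-2 (1.414)

P=root-5, Q=golden ratio, R=root-2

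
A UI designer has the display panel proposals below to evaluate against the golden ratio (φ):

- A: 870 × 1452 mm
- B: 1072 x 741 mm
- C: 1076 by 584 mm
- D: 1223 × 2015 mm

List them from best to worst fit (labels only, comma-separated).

D, A, B, C

A: 1452/870 ≈ 1.669 → |1.669 − 1.618| = 0.051
B: 1072/741 ≈ 1.447 → |1.447 − 1.618| = 0.171
C: 1076/584 ≈ 1.842 → |1.842 − 1.618| = 0.224
D: 2015/1223 ≈ 1.648 → |1.648 − 1.618| = 0.030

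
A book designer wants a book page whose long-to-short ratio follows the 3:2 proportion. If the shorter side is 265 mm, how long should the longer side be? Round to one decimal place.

397.5 mm

3:2 = 1.50000.
Longer side = 265 × 1.50000 ≈ 397.500 → 397.5 mm.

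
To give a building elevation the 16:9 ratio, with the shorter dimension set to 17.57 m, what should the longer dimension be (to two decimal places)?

16:9 ≈ 1.77778.
Longer side = 17.57 × 1.77778 ≈ 31.2356 → 31.24 m.

31.24 m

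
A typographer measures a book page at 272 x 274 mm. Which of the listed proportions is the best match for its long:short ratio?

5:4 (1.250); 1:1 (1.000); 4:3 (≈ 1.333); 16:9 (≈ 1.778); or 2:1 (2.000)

1:1

Ratio = 274 / 272 ≈ 1.007.
Distances: 5:4 1.250 (Δ 0.243); 1:1 1.000 (Δ 0.007); 4:3 1.333 (Δ 0.326); 16:9 1.778 (Δ 0.771); 2:1 2.000 (Δ 0.993).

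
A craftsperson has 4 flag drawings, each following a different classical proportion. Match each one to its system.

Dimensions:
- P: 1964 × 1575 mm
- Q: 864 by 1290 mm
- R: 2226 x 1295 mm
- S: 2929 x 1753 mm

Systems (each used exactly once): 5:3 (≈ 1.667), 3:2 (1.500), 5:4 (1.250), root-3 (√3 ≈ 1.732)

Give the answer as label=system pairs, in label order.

P=5:4, Q=3:2, R=root-3, S=5:3

P = 1964/1575 ≈ 1.247 → 5:4 (1.250)
Q = 1290/864 ≈ 1.493 → 3:2 (1.500)
R = 2226/1295 ≈ 1.719 → root-3 (1.732)
S = 2929/1753 ≈ 1.671 → 5:3 (1.667)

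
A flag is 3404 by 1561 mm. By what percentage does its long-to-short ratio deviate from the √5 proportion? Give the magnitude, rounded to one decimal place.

Ratio = 3404 / 1561 ≈ 2.1807.
Ideal root-5 ≈ 2.2361. |2.1807 − 2.2361| / 2.2361 ≈ 2.48% → 2.5%.

2.5%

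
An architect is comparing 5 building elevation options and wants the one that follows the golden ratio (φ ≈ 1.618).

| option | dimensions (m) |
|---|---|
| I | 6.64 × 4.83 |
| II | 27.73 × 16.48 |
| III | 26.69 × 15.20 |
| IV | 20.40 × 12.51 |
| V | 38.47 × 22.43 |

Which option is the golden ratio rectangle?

Ratios (long/short): I ≈ 1.375; II ≈ 1.683; III ≈ 1.756; IV ≈ 1.631; V ≈ 1.715.
golden ratio ≈ 1.618; option IV is nearest (Δ 0.013).

IV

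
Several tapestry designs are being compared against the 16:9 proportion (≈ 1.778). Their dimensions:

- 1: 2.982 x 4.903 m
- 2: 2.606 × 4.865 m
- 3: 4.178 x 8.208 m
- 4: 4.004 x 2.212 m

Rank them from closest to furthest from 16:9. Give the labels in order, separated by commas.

4, 2, 1, 3

Ratios: 1 = 4.903 / 2.982 ≈ 1.644; 2 = 4.865 / 2.606 ≈ 1.867; 3 = 8.208 / 4.178 ≈ 1.965; 4 = 4.004 / 2.212 ≈ 1.810.
|Δ from 1.778|: 1 0.134; 2 0.089; 3 0.187; 4 0.032.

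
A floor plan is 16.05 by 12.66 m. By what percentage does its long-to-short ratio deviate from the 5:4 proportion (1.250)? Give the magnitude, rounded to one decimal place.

1.4%

Ratio = 16.05 / 12.66 ≈ 1.2678.
Ideal 5:4 = 1.2500. |1.2678 − 1.2500| / 1.2500 ≈ 1.42% → 1.4%.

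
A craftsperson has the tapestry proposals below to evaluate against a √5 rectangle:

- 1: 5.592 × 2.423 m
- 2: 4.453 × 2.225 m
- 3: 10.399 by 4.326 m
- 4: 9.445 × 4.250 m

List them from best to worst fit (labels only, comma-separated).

4, 1, 3, 2

Ratios: 1 = 5.592 / 2.423 ≈ 2.308; 2 = 4.453 / 2.225 ≈ 2.001; 3 = 10.399 / 4.326 ≈ 2.404; 4 = 9.445 / 4.250 ≈ 2.222.
|Δ from 2.236|: 1 0.072; 2 0.235; 3 0.168; 4 0.014.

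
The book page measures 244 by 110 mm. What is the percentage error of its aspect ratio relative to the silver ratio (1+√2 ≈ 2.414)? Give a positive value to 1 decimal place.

Ratio = 244 / 110 ≈ 2.2182.
Ideal silver ratio ≈ 2.4142. |2.2182 − 2.4142| / 2.4142 ≈ 8.12% → 8.1%.

8.1%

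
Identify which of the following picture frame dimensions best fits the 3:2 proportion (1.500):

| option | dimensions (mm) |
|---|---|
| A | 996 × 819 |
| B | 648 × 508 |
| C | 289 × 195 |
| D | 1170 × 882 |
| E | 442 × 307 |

C

Target 3:2 ≈ 1.500.
A: 1.216 (Δ0.284)  B: 1.276 (Δ0.224)  C: 1.482 (Δ0.018)  D: 1.327 (Δ0.173)  E: 1.440 (Δ0.060)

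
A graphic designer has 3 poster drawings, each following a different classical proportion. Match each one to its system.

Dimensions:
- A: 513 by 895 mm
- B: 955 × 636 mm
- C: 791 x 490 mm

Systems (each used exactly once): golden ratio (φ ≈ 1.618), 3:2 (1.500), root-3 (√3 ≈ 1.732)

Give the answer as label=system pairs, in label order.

A = 895/513 ≈ 1.745 → root-3 (1.732)
B = 955/636 ≈ 1.502 → 3:2 (1.500)
C = 791/490 ≈ 1.614 → golden ratio (1.618)

A=root-3, B=3:2, C=golden ratio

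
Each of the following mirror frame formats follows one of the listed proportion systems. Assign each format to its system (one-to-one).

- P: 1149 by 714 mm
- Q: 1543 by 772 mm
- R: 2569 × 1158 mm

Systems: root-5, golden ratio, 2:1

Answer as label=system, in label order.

P = 1149/714 ≈ 1.609 → golden ratio (1.618)
Q = 1543/772 ≈ 1.999 → 2:1 (2.000)
R = 2569/1158 ≈ 2.218 → root-5 (2.236)

P=golden ratio, Q=2:1, R=root-5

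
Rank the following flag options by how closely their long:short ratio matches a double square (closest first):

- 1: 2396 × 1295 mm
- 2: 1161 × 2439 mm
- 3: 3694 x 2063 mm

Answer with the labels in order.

1: 2396/1295 ≈ 1.850 → |1.850 − 2.000| = 0.150
2: 2439/1161 ≈ 2.101 → |2.101 − 2.000| = 0.101
3: 3694/2063 ≈ 1.791 → |1.791 − 2.000| = 0.209

2, 1, 3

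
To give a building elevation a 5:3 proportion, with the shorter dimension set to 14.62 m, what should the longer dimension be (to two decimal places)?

24.37 m

5:3 ≈ 1.66667.
Longer side = 14.62 × 1.66667 ≈ 24.3667 → 24.37 m.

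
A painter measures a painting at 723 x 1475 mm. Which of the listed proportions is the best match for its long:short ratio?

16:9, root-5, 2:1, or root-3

2:1

1475/723 ≈ 2.040. Nearest candidates are 2:1 (2.000, off by 0.040) and root-5 (2.236, off by 0.196).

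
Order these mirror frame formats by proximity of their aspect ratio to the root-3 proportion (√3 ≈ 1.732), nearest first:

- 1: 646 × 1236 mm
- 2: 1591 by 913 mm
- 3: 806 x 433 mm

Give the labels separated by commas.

1: 1236/646 ≈ 1.913 → |1.913 − 1.732| = 0.181
2: 1591/913 ≈ 1.743 → |1.743 − 1.732| = 0.011
3: 806/433 ≈ 1.861 → |1.861 − 1.732| = 0.129

2, 3, 1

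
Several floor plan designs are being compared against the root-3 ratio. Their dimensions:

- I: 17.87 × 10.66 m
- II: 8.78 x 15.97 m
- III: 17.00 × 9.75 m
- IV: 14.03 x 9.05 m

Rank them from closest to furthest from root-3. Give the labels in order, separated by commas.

Ratios: I = 17.87 / 10.66 ≈ 1.676; II = 15.97 / 8.78 ≈ 1.819; III = 17.00 / 9.75 ≈ 1.744; IV = 14.03 / 9.05 ≈ 1.550.
|Δ from 1.732|: I 0.056; II 0.087; III 0.012; IV 0.182.

III, I, II, IV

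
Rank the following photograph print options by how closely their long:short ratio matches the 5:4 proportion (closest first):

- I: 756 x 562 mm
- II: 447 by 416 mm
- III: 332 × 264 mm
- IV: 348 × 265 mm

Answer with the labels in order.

III, IV, I, II

I: 756/562 ≈ 1.345 → |1.345 − 1.250| = 0.095
II: 447/416 ≈ 1.075 → |1.075 − 1.250| = 0.175
III: 332/264 ≈ 1.258 → |1.258 − 1.250| = 0.008
IV: 348/265 ≈ 1.313 → |1.313 − 1.250| = 0.063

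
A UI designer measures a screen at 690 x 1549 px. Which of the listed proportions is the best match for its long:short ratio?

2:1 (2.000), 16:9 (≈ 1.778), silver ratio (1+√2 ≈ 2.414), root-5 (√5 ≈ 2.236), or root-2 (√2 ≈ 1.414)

1549/690 ≈ 2.245. Nearest candidates are root-5 (2.236, off by 0.009) and silver ratio (2.414, off by 0.169).

root-5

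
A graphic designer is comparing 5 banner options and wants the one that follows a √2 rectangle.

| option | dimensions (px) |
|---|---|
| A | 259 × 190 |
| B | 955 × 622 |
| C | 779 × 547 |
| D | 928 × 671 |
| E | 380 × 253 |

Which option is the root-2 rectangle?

C

Target root-2 ≈ 1.414.
A: 1.363 (Δ0.051)  B: 1.535 (Δ0.121)  C: 1.424 (Δ0.010)  D: 1.383 (Δ0.031)  E: 1.502 (Δ0.088)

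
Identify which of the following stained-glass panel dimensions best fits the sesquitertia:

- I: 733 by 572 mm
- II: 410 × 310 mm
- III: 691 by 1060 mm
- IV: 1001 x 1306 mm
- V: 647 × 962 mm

Ratios (long/short): I ≈ 1.281; II ≈ 1.323; III ≈ 1.534; IV ≈ 1.305; V ≈ 1.487.
4:3 ≈ 1.333; option II is nearest (Δ 0.010).

II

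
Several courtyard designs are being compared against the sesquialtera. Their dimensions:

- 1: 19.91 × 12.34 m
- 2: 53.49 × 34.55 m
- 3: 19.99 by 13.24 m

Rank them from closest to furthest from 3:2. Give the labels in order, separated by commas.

3, 2, 1

Ratios: 1 = 19.91 / 12.34 ≈ 1.613; 2 = 53.49 / 34.55 ≈ 1.548; 3 = 19.99 / 13.24 ≈ 1.510.
|Δ from 1.500|: 1 0.113; 2 0.048; 3 0.010.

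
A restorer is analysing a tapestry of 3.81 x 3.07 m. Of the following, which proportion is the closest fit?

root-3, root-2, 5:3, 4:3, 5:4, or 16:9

5:4

3.81/3.07 ≈ 1.241. Nearest candidates are 5:4 (1.250, off by 0.009) and 4:3 (1.333, off by 0.092).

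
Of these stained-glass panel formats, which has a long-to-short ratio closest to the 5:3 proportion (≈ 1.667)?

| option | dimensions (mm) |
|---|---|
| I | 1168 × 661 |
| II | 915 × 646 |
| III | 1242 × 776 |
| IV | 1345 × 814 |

IV

Target 5:3 ≈ 1.667.
I: 1.767 (Δ0.100)  II: 1.416 (Δ0.251)  III: 1.601 (Δ0.066)  IV: 1.652 (Δ0.015)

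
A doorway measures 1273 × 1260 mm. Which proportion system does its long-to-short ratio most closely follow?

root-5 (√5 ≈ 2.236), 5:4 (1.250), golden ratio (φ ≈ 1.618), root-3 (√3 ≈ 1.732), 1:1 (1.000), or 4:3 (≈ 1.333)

1:1

Ratio = 1273 / 1260 ≈ 1.010.
Distances: root-5 2.236 (Δ 1.226); 5:4 1.250 (Δ 0.240); golden ratio 1.618 (Δ 0.608); root-3 1.732 (Δ 0.722); 1:1 1.000 (Δ 0.010); 4:3 1.333 (Δ 0.323).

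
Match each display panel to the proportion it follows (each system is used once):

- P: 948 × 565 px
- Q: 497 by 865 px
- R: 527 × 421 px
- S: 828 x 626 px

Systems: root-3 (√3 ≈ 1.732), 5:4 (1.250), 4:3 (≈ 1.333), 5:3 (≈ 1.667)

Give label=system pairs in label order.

Ratios: P ≈ 1.678; Q ≈ 1.740; R ≈ 1.252; S ≈ 1.323.
Targets: root-3 ≈ 1.732; 5:4 ≈ 1.250; 4:3 ≈ 1.333; 5:3 ≈ 1.667.

P=5:3, Q=root-3, R=5:4, S=4:3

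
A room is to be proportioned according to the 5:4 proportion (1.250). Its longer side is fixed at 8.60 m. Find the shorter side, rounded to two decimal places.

5:4 = 1.25000.
Shorter side = 8.60 ÷ 1.25000 ≈ 6.8800 → 6.88 m.

6.88 m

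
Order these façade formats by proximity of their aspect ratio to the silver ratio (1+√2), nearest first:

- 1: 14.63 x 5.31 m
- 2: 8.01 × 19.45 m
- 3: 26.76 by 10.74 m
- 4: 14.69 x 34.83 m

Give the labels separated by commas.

1: 14.63/5.31 ≈ 2.755 → |2.755 − 2.414| = 0.341
2: 19.45/8.01 ≈ 2.428 → |2.428 − 2.414| = 0.014
3: 26.76/10.74 ≈ 2.492 → |2.492 − 2.414| = 0.078
4: 34.83/14.69 ≈ 2.371 → |2.371 − 2.414| = 0.043

2, 4, 3, 1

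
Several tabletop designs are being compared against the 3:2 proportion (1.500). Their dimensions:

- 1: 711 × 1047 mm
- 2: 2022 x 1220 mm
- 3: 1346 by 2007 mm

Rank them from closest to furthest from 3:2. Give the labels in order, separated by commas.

Ratios: 1 = 1047 / 711 ≈ 1.473; 2 = 2022 / 1220 ≈ 1.657; 3 = 2007 / 1346 ≈ 1.491.
|Δ from 1.500|: 1 0.027; 2 0.157; 3 0.009.

3, 1, 2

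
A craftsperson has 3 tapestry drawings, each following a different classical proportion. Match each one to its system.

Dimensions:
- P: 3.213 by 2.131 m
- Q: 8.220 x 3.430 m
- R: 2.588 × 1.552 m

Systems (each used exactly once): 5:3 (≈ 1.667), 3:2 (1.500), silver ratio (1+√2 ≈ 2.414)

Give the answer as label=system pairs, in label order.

P = 3.213/2.131 ≈ 1.508 → 3:2 (1.500)
Q = 8.220/3.430 ≈ 2.397 → silver ratio (2.414)
R = 2.588/1.552 ≈ 1.668 → 5:3 (1.667)

P=3:2, Q=silver ratio, R=5:3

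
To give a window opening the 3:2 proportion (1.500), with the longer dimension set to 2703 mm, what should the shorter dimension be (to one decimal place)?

3:2 = 1.50000.
Shorter side = 2703 ÷ 1.50000 ≈ 1802.000 → 1802.0 mm.

1802.0 mm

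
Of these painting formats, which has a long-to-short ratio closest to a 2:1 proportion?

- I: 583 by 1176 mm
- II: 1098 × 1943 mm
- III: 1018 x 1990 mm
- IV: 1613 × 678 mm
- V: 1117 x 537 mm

I

Target 2:1 ≈ 2.000.
I: 2.017 (Δ0.017)  II: 1.770 (Δ0.230)  III: 1.955 (Δ0.045)  IV: 2.379 (Δ0.379)  V: 2.080 (Δ0.080)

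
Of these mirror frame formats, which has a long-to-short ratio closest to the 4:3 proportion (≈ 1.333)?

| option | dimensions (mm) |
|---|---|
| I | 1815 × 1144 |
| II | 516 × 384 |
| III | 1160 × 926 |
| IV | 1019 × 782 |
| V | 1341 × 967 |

II

Target 4:3 ≈ 1.333.
I: 1.587 (Δ0.254)  II: 1.344 (Δ0.011)  III: 1.253 (Δ0.080)  IV: 1.303 (Δ0.030)  V: 1.387 (Δ0.054)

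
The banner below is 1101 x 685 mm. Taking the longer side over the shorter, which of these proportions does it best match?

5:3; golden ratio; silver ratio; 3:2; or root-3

1101/685 ≈ 1.607. Nearest candidates are golden ratio (1.618, off by 0.011) and 5:3 (1.667, off by 0.060).

golden ratio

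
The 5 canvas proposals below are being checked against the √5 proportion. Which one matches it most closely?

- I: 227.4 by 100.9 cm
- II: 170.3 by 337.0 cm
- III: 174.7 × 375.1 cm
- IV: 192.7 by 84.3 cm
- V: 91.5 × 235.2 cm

I

Ratios (long/short): I ≈ 2.254; II ≈ 1.979; III ≈ 2.147; IV ≈ 2.286; V ≈ 2.570.
root-5 ≈ 2.236; option I is nearest (Δ 0.018).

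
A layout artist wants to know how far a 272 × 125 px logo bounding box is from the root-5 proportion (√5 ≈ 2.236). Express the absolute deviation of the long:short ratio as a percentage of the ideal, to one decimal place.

Ratio = 272 / 125 ≈ 2.1760.
Ideal root-5 ≈ 2.2361. |2.1760 − 2.2361| / 2.2361 ≈ 2.69% → 2.7%.

2.7%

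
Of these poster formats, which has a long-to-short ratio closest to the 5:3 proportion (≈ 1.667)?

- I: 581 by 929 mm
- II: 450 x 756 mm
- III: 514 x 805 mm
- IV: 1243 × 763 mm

II

Target 5:3 ≈ 1.667.
I: 1.599 (Δ0.068)  II: 1.680 (Δ0.013)  III: 1.566 (Δ0.101)  IV: 1.629 (Δ0.038)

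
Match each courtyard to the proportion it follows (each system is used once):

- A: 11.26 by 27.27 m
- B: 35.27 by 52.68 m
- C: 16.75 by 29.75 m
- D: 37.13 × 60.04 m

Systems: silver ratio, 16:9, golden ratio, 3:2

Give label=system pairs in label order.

A=silver ratio, B=3:2, C=16:9, D=golden ratio

A = 27.27/11.26 ≈ 2.422 → silver ratio (2.414)
B = 52.68/35.27 ≈ 1.494 → 3:2 (1.500)
C = 29.75/16.75 ≈ 1.776 → 16:9 (1.778)
D = 60.04/37.13 ≈ 1.617 → golden ratio (1.618)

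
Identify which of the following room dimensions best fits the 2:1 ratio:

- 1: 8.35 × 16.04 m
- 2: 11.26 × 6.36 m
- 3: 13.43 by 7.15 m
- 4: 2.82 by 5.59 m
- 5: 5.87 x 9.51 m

4

Ratios (long/short): 1 ≈ 1.921; 2 ≈ 1.770; 3 ≈ 1.878; 4 ≈ 1.982; 5 ≈ 1.620.
2:1 ≈ 2.000; option 4 is nearest (Δ 0.018).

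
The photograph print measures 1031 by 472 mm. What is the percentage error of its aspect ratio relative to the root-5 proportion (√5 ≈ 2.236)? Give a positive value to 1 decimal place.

2.3%

Ratio = 1031 / 472 ≈ 2.1843.
Ideal root-5 ≈ 2.2361. |2.1843 − 2.2361| / 2.2361 ≈ 2.32% → 2.3%.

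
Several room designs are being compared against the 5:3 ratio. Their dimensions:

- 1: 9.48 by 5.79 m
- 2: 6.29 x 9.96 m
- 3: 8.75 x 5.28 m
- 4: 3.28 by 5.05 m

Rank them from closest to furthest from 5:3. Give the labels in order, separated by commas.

3, 1, 2, 4

1: 9.48/5.79 ≈ 1.637 → |1.637 − 1.667| = 0.030
2: 9.96/6.29 ≈ 1.583 → |1.583 − 1.667| = 0.084
3: 8.75/5.28 ≈ 1.657 → |1.657 − 1.667| = 0.010
4: 5.05/3.28 ≈ 1.540 → |1.540 − 1.667| = 0.127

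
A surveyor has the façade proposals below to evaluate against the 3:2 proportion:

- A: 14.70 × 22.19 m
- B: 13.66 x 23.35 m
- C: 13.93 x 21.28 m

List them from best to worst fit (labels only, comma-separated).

A: 22.19/14.70 ≈ 1.510 → |1.510 − 1.500| = 0.010
B: 23.35/13.66 ≈ 1.709 → |1.709 − 1.500| = 0.209
C: 21.28/13.93 ≈ 1.528 → |1.528 − 1.500| = 0.028

A, C, B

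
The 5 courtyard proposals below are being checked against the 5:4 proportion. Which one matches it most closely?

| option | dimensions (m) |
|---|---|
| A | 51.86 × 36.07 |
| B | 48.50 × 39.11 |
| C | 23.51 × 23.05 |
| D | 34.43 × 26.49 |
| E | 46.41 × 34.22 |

B

Ratios (long/short): A ≈ 1.438; B ≈ 1.240; C ≈ 1.020; D ≈ 1.300; E ≈ 1.356.
5:4 ≈ 1.250; option B is nearest (Δ 0.010).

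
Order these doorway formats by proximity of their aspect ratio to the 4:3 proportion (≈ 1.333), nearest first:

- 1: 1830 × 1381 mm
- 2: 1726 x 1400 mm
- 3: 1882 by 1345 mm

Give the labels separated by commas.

1, 3, 2

1: 1830/1381 ≈ 1.325 → |1.325 − 1.333| = 0.008
2: 1726/1400 ≈ 1.233 → |1.233 − 1.333| = 0.100
3: 1882/1345 ≈ 1.399 → |1.399 − 1.333| = 0.066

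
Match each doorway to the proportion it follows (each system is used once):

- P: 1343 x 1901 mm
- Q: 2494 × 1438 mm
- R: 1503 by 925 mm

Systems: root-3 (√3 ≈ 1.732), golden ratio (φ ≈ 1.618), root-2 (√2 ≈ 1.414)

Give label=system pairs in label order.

P = 1901/1343 ≈ 1.415 → root-2 (1.414)
Q = 2494/1438 ≈ 1.734 → root-3 (1.732)
R = 1503/925 ≈ 1.625 → golden ratio (1.618)

P=root-2, Q=root-3, R=golden ratio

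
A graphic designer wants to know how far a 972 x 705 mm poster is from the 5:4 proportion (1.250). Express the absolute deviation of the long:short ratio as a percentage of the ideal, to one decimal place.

10.3%

Ratio = 972 / 705 ≈ 1.3787.
Ideal 5:4 = 1.2500. |1.3787 − 1.2500| / 1.2500 ≈ 10.30% → 10.3%.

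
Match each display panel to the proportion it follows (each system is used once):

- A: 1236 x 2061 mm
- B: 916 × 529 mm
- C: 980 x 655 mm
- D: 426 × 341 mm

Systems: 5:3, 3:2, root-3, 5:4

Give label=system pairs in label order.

A=5:3, B=root-3, C=3:2, D=5:4

A = 2061/1236 ≈ 1.667 → 5:3 (1.667)
B = 916/529 ≈ 1.732 → root-3 (1.732)
C = 980/655 ≈ 1.496 → 3:2 (1.500)
D = 426/341 ≈ 1.249 → 5:4 (1.250)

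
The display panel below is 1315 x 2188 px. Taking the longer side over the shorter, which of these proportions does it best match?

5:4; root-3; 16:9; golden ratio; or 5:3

5:3

2188/1315 ≈ 1.664. Nearest candidates are 5:3 (1.667, off by 0.003) and golden ratio (1.618, off by 0.046).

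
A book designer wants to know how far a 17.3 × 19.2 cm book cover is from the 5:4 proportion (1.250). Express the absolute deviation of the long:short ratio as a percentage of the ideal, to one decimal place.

11.2%

Ratio = 19.2 / 17.3 ≈ 1.1098.
Ideal 5:4 = 1.2500. |1.1098 − 1.2500| / 1.2500 ≈ 11.22% → 11.2%.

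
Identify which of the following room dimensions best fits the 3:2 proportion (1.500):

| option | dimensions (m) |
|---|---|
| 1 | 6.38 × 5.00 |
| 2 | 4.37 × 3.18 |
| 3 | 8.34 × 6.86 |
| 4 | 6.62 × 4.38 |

Target 3:2 ≈ 1.500.
1: 1.276 (Δ0.224)  2: 1.374 (Δ0.126)  3: 1.216 (Δ0.284)  4: 1.511 (Δ0.011)

4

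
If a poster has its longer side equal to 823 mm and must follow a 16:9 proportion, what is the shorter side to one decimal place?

16:9 ≈ 1.77778.
Shorter side = 823 ÷ 1.77778 ≈ 462.937 → 462.9 mm.

462.9 mm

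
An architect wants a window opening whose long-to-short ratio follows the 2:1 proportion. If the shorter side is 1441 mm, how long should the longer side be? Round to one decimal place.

2882.0 mm

2:1 = 2.00000.
Longer side = 1441 × 2.00000 ≈ 2882.000 → 2882.0 mm.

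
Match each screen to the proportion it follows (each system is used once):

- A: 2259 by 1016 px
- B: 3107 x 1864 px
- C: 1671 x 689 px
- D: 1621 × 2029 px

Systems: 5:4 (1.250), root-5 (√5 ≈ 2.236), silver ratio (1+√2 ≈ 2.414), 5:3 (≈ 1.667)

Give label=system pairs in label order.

A=root-5, B=5:3, C=silver ratio, D=5:4

Ratios: A ≈ 2.223; B ≈ 1.667; C ≈ 2.425; D ≈ 1.252.
Targets: 5:4 ≈ 1.250; root-5 ≈ 2.236; silver ratio ≈ 2.414; 5:3 ≈ 1.667.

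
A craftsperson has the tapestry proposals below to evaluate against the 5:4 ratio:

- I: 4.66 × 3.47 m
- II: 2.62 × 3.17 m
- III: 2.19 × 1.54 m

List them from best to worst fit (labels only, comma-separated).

Ratios: I = 4.66 / 3.47 ≈ 1.343; II = 3.17 / 2.62 ≈ 1.210; III = 2.19 / 1.54 ≈ 1.422.
|Δ from 1.250|: I 0.093; II 0.040; III 0.172.

II, I, III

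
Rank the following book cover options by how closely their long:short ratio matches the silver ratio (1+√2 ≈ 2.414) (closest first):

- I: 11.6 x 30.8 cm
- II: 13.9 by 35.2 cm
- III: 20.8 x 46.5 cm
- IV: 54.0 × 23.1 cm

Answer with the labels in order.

IV, II, III, I

Ratios: I = 30.8 / 11.6 ≈ 2.655; II = 35.2 / 13.9 ≈ 2.532; III = 46.5 / 20.8 ≈ 2.236; IV = 54.0 / 23.1 ≈ 2.338.
|Δ from 2.414|: I 0.241; II 0.118; III 0.178; IV 0.076.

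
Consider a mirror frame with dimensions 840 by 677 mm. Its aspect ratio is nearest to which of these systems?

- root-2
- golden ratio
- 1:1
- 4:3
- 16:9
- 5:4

Ratio = 840 / 677 ≈ 1.241.
Distances: root-2 1.414 (Δ 0.173); golden ratio 1.618 (Δ 0.377); 1:1 1.000 (Δ 0.241); 4:3 1.333 (Δ 0.092); 16:9 1.778 (Δ 0.537); 5:4 1.250 (Δ 0.009).

5:4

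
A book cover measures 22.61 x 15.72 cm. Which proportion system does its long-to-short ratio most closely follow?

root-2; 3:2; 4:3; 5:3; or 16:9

root-2

22.61/15.72 ≈ 1.438. Nearest candidates are root-2 (1.414, off by 0.024) and 3:2 (1.500, off by 0.062).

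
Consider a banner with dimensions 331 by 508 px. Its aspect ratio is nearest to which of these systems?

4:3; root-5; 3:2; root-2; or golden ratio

Ratio = 508 / 331 ≈ 1.535.
Distances: 4:3 1.333 (Δ 0.202); root-5 2.236 (Δ 0.701); 3:2 1.500 (Δ 0.035); root-2 1.414 (Δ 0.121); golden ratio 1.618 (Δ 0.083).

3:2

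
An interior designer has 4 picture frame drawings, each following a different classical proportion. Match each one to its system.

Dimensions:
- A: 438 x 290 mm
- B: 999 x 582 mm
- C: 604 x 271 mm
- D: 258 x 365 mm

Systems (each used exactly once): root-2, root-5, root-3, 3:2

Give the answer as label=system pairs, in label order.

A=3:2, B=root-3, C=root-5, D=root-2

A = 438/290 ≈ 1.510 → 3:2 (1.500)
B = 999/582 ≈ 1.716 → root-3 (1.732)
C = 604/271 ≈ 2.229 → root-5 (2.236)
D = 365/258 ≈ 1.415 → root-2 (1.414)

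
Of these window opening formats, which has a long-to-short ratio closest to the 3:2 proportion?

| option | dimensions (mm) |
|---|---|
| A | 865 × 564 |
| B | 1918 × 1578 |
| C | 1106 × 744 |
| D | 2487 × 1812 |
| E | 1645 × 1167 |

Target 3:2 ≈ 1.500.
A: 1.534 (Δ0.034)  B: 1.215 (Δ0.285)  C: 1.487 (Δ0.013)  D: 1.373 (Δ0.127)  E: 1.410 (Δ0.090)

C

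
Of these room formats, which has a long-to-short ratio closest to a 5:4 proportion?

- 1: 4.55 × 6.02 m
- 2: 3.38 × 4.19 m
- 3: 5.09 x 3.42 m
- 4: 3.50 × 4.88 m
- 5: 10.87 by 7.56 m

Ratios (long/short): 1 ≈ 1.323; 2 ≈ 1.240; 3 ≈ 1.488; 4 ≈ 1.394; 5 ≈ 1.438.
5:4 ≈ 1.250; option 2 is nearest (Δ 0.010).

2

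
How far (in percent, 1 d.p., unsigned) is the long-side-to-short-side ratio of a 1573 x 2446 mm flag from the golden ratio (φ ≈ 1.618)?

Ratio = 2446 / 1573 ≈ 1.5550.
Ideal golden ratio ≈ 1.6180. |1.5550 − 1.6180| / 1.6180 ≈ 3.89% → 3.9%.

3.9%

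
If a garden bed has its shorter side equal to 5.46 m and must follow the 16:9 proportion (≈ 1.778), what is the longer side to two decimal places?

16:9 ≈ 1.77778.
Longer side = 5.46 × 1.77778 ≈ 9.7067 → 9.71 m.

9.71 m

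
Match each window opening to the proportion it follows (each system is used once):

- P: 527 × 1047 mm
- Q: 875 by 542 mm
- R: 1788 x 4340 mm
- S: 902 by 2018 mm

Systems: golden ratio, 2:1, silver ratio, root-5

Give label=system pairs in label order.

P = 1047/527 ≈ 1.987 → 2:1 (2.000)
Q = 875/542 ≈ 1.614 → golden ratio (1.618)
R = 4340/1788 ≈ 2.427 → silver ratio (2.414)
S = 2018/902 ≈ 2.237 → root-5 (2.236)

P=2:1, Q=golden ratio, R=silver ratio, S=root-5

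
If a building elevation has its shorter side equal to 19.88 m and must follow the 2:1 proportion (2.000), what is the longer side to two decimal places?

39.76 m

2:1 = 2.00000.
Longer side = 19.88 × 2.00000 ≈ 39.7600 → 39.76 m.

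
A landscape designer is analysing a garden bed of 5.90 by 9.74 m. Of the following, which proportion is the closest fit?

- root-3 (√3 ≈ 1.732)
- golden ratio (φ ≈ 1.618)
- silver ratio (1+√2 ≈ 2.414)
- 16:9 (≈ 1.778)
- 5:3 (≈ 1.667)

5:3

Ratio = 9.74 / 5.90 ≈ 1.651.
Distances: root-3 1.732 (Δ 0.081); golden ratio 1.618 (Δ 0.033); silver ratio 2.414 (Δ 0.763); 16:9 1.778 (Δ 0.127); 5:3 1.667 (Δ 0.016).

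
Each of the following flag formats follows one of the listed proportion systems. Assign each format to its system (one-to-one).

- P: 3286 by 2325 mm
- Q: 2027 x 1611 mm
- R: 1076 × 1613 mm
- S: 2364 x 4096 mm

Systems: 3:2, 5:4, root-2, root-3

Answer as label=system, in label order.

P=root-2, Q=5:4, R=3:2, S=root-3

Ratios: P ≈ 1.413; Q ≈ 1.258; R ≈ 1.499; S ≈ 1.733.
Targets: 3:2 ≈ 1.500; 5:4 ≈ 1.250; root-2 ≈ 1.414; root-3 ≈ 1.732.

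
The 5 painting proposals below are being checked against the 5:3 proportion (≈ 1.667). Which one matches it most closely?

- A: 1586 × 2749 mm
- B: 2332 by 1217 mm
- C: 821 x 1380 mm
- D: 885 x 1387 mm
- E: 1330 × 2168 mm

Ratios (long/short): A ≈ 1.733; B ≈ 1.916; C ≈ 1.681; D ≈ 1.567; E ≈ 1.630.
5:3 ≈ 1.667; option C is nearest (Δ 0.014).

C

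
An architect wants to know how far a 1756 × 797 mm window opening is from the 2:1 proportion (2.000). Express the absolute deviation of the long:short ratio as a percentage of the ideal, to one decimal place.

Ratio = 1756 / 797 ≈ 2.2033.
Ideal 2:1 = 2.0000. |2.2033 − 2.0000| / 2.0000 ≈ 10.17% → 10.2%.

10.2%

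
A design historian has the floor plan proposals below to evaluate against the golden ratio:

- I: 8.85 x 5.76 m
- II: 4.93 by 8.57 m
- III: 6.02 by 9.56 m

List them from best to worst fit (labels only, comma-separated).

III, I, II

I: 8.85/5.76 ≈ 1.536 → |1.536 − 1.618| = 0.082
II: 8.57/4.93 ≈ 1.738 → |1.738 − 1.618| = 0.120
III: 9.56/6.02 ≈ 1.588 → |1.588 − 1.618| = 0.030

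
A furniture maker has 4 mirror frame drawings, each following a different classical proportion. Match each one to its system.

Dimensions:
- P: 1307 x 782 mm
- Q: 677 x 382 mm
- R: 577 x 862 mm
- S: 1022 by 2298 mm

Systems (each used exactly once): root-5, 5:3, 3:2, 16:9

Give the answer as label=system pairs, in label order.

P=5:3, Q=16:9, R=3:2, S=root-5

P = 1307/782 ≈ 1.671 → 5:3 (1.667)
Q = 677/382 ≈ 1.772 → 16:9 (1.778)
R = 862/577 ≈ 1.494 → 3:2 (1.500)
S = 2298/1022 ≈ 2.249 → root-5 (2.236)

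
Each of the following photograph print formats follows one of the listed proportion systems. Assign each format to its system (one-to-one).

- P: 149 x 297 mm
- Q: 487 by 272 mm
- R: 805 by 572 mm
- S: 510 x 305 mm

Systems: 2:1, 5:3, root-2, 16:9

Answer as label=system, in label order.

Ratios: P ≈ 1.993; Q ≈ 1.790; R ≈ 1.407; S ≈ 1.672.
Targets: 2:1 ≈ 2.000; 5:3 ≈ 1.667; root-2 ≈ 1.414; 16:9 ≈ 1.778.

P=2:1, Q=16:9, R=root-2, S=5:3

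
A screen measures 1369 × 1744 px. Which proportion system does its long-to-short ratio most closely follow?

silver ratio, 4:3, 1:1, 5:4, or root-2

Ratio = 1744 / 1369 ≈ 1.274.
Distances: silver ratio 2.414 (Δ 1.140); 4:3 1.333 (Δ 0.059); 1:1 1.000 (Δ 0.274); 5:4 1.250 (Δ 0.024); root-2 1.414 (Δ 0.140).

5:4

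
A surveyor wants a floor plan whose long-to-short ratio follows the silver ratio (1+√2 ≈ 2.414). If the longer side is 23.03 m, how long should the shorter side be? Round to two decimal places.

silver ratio ≈ 2.41421.
Shorter side = 23.03 ÷ 2.41421 ≈ 9.5394 → 9.54 m.

9.54 m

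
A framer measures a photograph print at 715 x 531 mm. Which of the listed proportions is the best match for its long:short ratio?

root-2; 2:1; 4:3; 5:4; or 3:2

715/531 ≈ 1.347. Nearest candidates are 4:3 (1.333, off by 0.014) and root-2 (1.414, off by 0.067).

4:3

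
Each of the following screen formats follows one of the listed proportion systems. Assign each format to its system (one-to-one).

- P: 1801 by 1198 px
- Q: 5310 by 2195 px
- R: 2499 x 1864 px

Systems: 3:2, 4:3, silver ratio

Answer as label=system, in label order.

P=3:2, Q=silver ratio, R=4:3

P = 1801/1198 ≈ 1.503 → 3:2 (1.500)
Q = 5310/2195 ≈ 2.419 → silver ratio (2.414)
R = 2499/1864 ≈ 1.341 → 4:3 (1.333)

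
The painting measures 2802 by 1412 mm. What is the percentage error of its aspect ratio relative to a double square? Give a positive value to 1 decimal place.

0.8%

Ratio = 2802 / 1412 ≈ 1.9844.
Ideal 2:1 = 2.0000. |1.9844 − 2.0000| / 2.0000 ≈ 0.78% → 0.8%.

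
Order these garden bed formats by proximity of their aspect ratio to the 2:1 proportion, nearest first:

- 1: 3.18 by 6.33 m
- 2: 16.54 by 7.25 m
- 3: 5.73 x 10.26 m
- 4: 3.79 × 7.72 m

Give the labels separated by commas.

1, 4, 3, 2

1: 6.33/3.18 ≈ 1.991 → |1.991 − 2.000| = 0.009
2: 16.54/7.25 ≈ 2.281 → |2.281 − 2.000| = 0.281
3: 10.26/5.73 ≈ 1.791 → |1.791 − 2.000| = 0.209
4: 7.72/3.79 ≈ 2.037 → |2.037 − 2.000| = 0.037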